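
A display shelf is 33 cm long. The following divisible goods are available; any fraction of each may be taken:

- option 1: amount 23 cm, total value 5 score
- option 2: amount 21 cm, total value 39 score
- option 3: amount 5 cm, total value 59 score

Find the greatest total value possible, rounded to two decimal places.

99.52

Take in order of value per unit:
- option 3 (59/5 per unit): all 5 → value 59, running total 59.00
- option 2 (39/21 per unit): all 21 → value 39, running total 98.00
- option 1 (5/23 per unit): 7 of 23 → value 7×5/23 = 1.5217, running total 99.52
Total 99.52.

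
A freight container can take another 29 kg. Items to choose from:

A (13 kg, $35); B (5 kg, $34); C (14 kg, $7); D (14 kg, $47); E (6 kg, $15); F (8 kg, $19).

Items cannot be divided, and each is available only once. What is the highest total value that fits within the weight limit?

Check high-value combinations within 29 kg:
- B+D+F: weight 5+14+8=27, value 34+47+19=100
- B+D+E: weight 5+14+6=25, value 34+47+15=96
- A+B+F: weight 13+5+8=26, value 35+34+19=88
- A+B+E: weight 13+5+6=24, value 35+34+15=84
Best: $100.

$100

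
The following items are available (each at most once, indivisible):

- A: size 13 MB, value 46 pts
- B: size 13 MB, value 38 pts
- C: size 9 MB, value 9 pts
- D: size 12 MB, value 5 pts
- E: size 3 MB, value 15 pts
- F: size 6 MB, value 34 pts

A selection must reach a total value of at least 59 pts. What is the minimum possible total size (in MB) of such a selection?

Subsets with value ≥ 59, sorted by total size:
- A+E: size 16, value 61
- A+F: size 19, value 80
- B+F: size 19, value 72
- A+E+F: size 22, value 95
Minimum size: 16 MB.

16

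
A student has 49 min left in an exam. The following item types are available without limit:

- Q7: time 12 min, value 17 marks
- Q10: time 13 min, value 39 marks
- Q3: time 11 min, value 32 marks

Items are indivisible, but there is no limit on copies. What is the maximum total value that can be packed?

Best value-per-unit is Q10 at 39/13; filling with it alone gives 3×39 = 117.
Optimal mix: 2×Q10 + 2×Q3 → time 48, value 142.

142 marks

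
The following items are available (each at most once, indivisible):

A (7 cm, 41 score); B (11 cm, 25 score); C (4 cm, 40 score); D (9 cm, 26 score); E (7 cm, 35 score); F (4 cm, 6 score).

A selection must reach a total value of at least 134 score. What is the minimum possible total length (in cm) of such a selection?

Subsets with value ≥ 134, sorted by total length:
- A+C+D+E: length 27, value 142
- A+B+C+E: length 29, value 141
- A+C+D+E+F: length 31, value 148
- A+B+C+E+F: length 33, value 147
Minimum length: 27 cm.

27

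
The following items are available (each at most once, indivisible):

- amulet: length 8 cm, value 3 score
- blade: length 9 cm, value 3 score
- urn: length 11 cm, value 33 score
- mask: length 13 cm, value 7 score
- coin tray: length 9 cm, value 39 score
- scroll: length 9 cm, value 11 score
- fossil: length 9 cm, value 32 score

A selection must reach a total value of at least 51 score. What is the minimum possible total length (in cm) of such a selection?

18

Subsets with value ≥ 51, sorted by total length:
- coin tray+fossil: length 18, value 71
- urn+coin tray: length 20, value 72
- urn+fossil: length 20, value 65
- amulet+coin tray+fossil: length 26, value 74
Minimum length: 18 cm.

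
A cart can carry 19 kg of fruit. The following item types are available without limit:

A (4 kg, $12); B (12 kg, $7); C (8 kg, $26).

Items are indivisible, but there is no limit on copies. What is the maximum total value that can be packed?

Best value-per-unit is C at 26/8, and filling with it alone uses weight 2×8=16. No mix of the others beats 2×26 = 52.

$52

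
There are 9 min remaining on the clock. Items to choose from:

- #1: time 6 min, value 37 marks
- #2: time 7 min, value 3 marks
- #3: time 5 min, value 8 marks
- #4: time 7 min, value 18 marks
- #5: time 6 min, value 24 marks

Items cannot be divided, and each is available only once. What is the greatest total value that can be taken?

37 marks

Check high-value combinations within 9 min:
- #1: time 6, value 37
- #5: time 6, value 24
- #4: time 7, value 18
- #3: time 5, value 8
Best: 37 marks.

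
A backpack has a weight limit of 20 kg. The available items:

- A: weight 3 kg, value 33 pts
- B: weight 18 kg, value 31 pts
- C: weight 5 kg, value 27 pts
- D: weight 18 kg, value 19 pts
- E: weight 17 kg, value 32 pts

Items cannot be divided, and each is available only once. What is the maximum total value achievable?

Check high-value combinations within 20 kg:
- A+E: weight 3+17=20, value 33+32=65
- A+C: weight 3+5=8, value 33+27=60
- A: weight 3, value 33
- E: weight 17, value 32
Best: 65 pts.

65 pts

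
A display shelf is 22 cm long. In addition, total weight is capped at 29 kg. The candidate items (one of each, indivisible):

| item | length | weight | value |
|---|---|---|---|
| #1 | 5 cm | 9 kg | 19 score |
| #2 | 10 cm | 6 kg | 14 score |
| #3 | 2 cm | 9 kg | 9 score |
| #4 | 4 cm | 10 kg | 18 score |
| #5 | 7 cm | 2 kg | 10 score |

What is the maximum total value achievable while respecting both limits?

51 score

Feasible sets respecting both limits:
- #1+#2+#4: length 19, weight 25, value 51
- #1+#4+#5: length 16, weight 21, value 47
- #1+#3+#4: length 11, weight 28, value 46
- #1+#2+#5: length 22, weight 17, value 43
Best: 51 score.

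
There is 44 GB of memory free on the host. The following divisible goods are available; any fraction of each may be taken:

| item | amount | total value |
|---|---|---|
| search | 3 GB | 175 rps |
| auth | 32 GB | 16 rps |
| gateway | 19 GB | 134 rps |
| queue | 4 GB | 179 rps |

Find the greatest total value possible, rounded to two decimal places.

497.00

Take in order of value per unit:
- search (175/3 per unit): all 3 → value 175, running total 175.00
- queue (179/4 per unit): all 4 → value 179, running total 354.00
- gateway (134/19 per unit): all 19 → value 134, running total 488.00
- auth (16/32 per unit): 18 of 32 → value 18×16/32 = 9.0000, running total 497.00
Total 497.00.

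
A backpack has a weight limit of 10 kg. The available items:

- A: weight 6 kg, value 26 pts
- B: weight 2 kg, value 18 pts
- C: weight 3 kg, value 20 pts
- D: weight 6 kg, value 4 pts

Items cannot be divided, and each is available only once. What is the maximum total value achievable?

Check high-value combinations within 10 kg:
- A+C: weight 6+3=9, value 26+20=46
- A+B: weight 6+2=8, value 26+18=44
- B+C: weight 2+3=5, value 18+20=38
- A: weight 6, value 26
- C+D: weight 3+6=9, value 20+4=24
Best: 46 pts.

46 pts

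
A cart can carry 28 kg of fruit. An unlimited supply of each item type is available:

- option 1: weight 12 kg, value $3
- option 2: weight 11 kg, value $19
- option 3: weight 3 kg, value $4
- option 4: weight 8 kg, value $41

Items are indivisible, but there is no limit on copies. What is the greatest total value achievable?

Best value-per-unit is option 4 at 41/8; filling with it alone gives 3×41 = 123.
Optimal mix: 1×option 3 + 3×option 4 → weight 27, value 127.

$127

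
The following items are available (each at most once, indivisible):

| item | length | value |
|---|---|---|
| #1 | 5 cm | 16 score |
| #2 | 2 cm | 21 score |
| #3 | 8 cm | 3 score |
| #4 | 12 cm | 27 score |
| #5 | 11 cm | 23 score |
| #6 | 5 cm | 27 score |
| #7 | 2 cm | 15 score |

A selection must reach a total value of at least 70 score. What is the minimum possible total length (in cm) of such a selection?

14

Subsets with value ≥ 70, sorted by total length:
- #1+#2+#6+#7: length 14, value 79
- #2+#5+#6: length 18, value 71
- #2+#4+#6: length 19, value 75
Minimum length: 14 cm.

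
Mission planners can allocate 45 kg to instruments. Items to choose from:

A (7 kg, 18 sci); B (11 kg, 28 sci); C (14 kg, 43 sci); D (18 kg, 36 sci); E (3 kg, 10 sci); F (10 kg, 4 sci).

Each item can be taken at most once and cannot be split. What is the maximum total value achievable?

Check high-value combinations within 45 kg:
- A+C+D+E: mass 7+14+18+3=42, value 18+43+36+10=107
- B+C+D: mass 11+14+18=43, value 28+43+36=107
- A+B+C+E+F: mass 7+11+14+3+10=45, value 18+28+43+10+4=103
- A+B+C+E: mass 7+11+14+3=35, value 18+28+43+10=99
- A+C+D: mass 7+14+18=39, value 18+43+36=97
Best: 107 sci.

107 sci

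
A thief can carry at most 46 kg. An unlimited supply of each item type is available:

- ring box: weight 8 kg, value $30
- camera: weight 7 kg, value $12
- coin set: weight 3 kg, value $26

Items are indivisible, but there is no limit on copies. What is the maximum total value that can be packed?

Best value-per-unit is coin set at 26/3, and filling with it alone uses weight 15×3=45. No mix of the others beats 15×26 = 390.

$390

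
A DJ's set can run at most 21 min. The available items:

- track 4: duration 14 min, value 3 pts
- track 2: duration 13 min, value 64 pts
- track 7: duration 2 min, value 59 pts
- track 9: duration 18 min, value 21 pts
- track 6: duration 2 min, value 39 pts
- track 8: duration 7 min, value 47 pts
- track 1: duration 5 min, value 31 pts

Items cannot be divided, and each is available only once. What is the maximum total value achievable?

176 pts

Check high-value combinations within 21 min:
- track 7+track 6+track 8+track 1: duration 2+2+7+5=16, value 59+39+47+31=176
- track 2+track 7+track 6: duration 13+2+2=17, value 64+59+39=162
- track 2+track 7+track 1: duration 13+2+5=20, value 64+59+31=154
Best: 176 pts.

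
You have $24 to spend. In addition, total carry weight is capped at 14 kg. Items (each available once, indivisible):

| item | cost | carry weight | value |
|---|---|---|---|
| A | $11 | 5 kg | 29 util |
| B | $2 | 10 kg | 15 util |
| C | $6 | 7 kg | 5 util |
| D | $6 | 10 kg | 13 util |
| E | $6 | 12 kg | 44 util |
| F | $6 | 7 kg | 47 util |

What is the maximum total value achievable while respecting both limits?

76 util

Feasible sets respecting both limits:
- A+F: cost 17, carry weight 12, value 76
- C+F: cost 12, carry weight 14, value 52
- F: cost 6, carry weight 7, value 47
- E: cost 6, carry weight 12, value 44
Best: 76 util.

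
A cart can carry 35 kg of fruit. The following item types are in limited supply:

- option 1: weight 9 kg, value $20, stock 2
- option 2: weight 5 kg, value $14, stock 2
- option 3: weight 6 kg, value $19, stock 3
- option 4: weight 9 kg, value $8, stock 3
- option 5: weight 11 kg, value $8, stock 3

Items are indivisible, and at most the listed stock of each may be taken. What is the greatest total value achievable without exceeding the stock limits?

$92

Top feasible selections:
- 2×option 1 + 1×option 2 + 2×option 3: weight 35, value 92
- 1×option 1 + 1×option 2 + 3×option 3: weight 32, value 91
- 2×option 1 + 2×option 2 + 1×option 3: weight 34, value 87
- 1×option 1 + 2×option 2 + 2×option 3: weight 31, value 86
Best: $92.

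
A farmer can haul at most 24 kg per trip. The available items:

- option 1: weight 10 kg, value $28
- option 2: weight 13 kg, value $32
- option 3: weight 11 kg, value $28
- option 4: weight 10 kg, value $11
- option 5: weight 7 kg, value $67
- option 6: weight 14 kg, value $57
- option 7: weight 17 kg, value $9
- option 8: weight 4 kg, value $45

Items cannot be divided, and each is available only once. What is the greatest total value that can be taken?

Check high-value combinations within 24 kg:
- option 2+option 5+option 8: weight 13+7+4=24, value 32+67+45=144
- option 1+option 5+option 8: weight 10+7+4=21, value 28+67+45=140
- option 3+option 5+option 8: weight 11+7+4=22, value 28+67+45=140
Best: $144.

$144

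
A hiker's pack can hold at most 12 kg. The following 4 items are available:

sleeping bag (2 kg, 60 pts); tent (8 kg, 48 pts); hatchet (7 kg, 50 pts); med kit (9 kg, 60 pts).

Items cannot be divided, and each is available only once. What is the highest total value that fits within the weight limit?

120 pts

Check high-value combinations within 12 kg:
- sleeping bag+med kit: weight 2+9=11, value 60+60=120
- sleeping bag+hatchet: weight 2+7=9, value 60+50=110
- sleeping bag+tent: weight 2+8=10, value 60+48=108
- sleeping bag: weight 2, value 60
Best: 120 pts.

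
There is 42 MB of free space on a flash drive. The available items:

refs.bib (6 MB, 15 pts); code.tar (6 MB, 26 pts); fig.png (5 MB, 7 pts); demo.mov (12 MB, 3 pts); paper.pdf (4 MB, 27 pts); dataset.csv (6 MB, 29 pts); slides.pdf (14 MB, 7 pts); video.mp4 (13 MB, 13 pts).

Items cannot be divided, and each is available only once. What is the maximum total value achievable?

Check high-value combinations within 42 MB:
- refs.bib+code.tar+fig.png+paper.pdf+dataset.csv+video.mp4: size 6+6+5+4+6+13=40, value 15+26+7+27+29+13=117
- refs.bib+code.tar+fig.png+paper.pdf+dataset.csv+slides.pdf: size 6+6+5+4+6+14=41, value 15+26+7+27+29+7=111
- refs.bib+code.tar+paper.pdf+dataset.csv+video.mp4: size 6+6+4+6+13=35, value 15+26+27+29+13=110
Best: 117 pts.

117 pts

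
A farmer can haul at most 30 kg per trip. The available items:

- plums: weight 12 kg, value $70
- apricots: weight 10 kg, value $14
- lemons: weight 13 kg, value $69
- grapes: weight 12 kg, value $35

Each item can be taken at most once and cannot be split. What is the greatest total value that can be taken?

$139

This is a 0/1 knapsack; check combinations near the capacity.
- plums+lemons: weight 12+13=25, value 70+69=139
- plums+grapes: weight 12+12=24, value 70+35=105
- lemons+grapes: weight 13+12=25, value 69+35=104
- plums+apricots: weight 12+10=22, value 70+14=84
- apricots+lemons: weight 10+13=23, value 14+69=83
Best: $139.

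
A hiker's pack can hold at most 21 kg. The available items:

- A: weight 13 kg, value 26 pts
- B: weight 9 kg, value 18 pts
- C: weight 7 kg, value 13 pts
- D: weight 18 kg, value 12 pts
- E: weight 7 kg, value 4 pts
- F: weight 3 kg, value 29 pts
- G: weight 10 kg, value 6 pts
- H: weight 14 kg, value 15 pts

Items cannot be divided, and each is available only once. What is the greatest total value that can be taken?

Check high-value combinations within 21 kg:
- B+C+F: weight 9+7+3=19, value 18+13+29=60
- A+F: weight 13+3=16, value 26+29=55
- B+E+F: weight 9+7+3=19, value 18+4+29=51
Best: 60 pts.

60 pts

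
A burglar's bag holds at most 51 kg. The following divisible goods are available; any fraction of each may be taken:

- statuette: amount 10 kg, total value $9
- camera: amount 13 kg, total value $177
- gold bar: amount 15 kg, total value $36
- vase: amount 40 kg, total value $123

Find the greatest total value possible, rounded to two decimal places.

Take in order of value per unit:
- camera (177/13 per unit): all 13 → value 177, running total 177.00
- vase (123/40 per unit): 38 of 40 → value 38×123/40 = 116.8500, running total 293.85
Total 293.85.

293.85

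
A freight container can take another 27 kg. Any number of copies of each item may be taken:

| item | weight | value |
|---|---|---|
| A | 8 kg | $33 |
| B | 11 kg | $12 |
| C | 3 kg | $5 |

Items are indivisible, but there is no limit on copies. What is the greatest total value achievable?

$104

Best value-per-unit is A at 33/8; filling with it alone gives 3×33 = 99.
Optimal mix: 3×A + 1×C → weight 27, value 104.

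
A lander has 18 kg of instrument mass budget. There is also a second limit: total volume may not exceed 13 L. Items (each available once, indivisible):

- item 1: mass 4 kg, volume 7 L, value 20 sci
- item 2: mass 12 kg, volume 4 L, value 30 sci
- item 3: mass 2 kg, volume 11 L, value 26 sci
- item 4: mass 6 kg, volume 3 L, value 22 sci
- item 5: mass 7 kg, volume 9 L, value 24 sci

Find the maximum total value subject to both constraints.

52 sci

Feasible sets respecting both limits:
- item 2+item 4: mass 18, volume 7, value 52
- item 1+item 2: mass 16, volume 11, value 50
- item 4+item 5: mass 13, volume 12, value 46
- item 1+item 4: mass 10, volume 10, value 42
Best: 52 sci.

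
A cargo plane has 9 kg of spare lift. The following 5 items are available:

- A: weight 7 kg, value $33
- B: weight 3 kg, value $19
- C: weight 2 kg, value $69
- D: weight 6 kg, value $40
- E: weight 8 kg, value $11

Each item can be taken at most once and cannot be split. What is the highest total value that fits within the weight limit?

$109

Check high-value combinations within 9 kg:
- C+D: weight 2+6=8, value 69+40=109
- A+C: weight 7+2=9, value 33+69=102
- B+C: weight 3+2=5, value 19+69=88
- C: weight 2, value 69
- B+D: weight 3+6=9, value 19+40=59
Best: $109.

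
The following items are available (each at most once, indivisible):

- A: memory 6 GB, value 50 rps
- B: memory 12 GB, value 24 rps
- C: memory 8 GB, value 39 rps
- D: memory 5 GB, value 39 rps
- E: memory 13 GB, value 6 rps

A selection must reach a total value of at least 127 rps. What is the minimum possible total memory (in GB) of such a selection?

19

Subsets with value ≥ 127, sorted by total memory:
- A+C+D: memory 19, value 128
- A+B+C+D: memory 31, value 152
- A+C+D+E: memory 32, value 134
- A+B+C+D+E: memory 44, value 158
Minimum memory: 19 GB.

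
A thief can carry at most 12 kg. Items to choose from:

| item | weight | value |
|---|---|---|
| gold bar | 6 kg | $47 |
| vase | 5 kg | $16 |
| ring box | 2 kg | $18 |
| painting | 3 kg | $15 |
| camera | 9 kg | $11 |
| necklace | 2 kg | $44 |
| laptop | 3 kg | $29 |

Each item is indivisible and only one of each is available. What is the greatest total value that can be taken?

This is a 0/1 knapsack; check combinations near the capacity.
- gold bar+necklace+laptop: weight 6+2+3=11, value 47+44+29=120
- gold bar+ring box+necklace: weight 6+2+2=10, value 47+18+44=109
- vase+ring box+necklace+laptop: weight 5+2+2+3=12, value 16+18+44+29=107
Best: $120.

$120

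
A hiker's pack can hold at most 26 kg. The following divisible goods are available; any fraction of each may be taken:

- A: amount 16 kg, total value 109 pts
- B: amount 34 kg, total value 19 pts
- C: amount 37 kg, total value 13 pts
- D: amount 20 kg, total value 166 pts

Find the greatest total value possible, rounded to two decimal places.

Take in order of value per unit:
- D (166/20 per unit): all 20 → value 166, running total 166.00
- A (109/16 per unit): 6 of 16 → value 6×109/16 = 40.8750, running total 206.88
Total 206.88.

206.88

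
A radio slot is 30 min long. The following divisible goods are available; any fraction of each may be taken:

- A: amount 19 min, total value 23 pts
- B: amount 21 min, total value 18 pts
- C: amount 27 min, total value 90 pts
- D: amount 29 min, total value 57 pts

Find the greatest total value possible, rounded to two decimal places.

Take in order of value per unit:
- C (90/27 per unit): all 27 → value 90, running total 90.00
- D (57/29 per unit): 3 of 29 → value 3×57/29 = 5.8966, running total 95.90
Total 95.90.

95.90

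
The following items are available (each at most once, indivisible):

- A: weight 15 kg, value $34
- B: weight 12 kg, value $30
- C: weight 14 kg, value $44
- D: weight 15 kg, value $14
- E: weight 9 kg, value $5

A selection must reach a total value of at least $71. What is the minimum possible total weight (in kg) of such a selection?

26

Subsets with value ≥ 71, sorted by total weight:
- B+C: weight 26, value 74
- A+C: weight 29, value 78
- B+C+E: weight 35, value 79
Minimum weight: 26 kg.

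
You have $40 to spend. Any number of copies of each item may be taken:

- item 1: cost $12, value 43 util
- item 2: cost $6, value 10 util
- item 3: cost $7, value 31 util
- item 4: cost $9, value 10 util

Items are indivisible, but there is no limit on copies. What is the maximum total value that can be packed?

Best value-per-unit is item 3 at 31/7; filling with it alone gives 5×31 = 155.
Optimal mix: 1×item 1 + 4×item 3 → cost 40, value 167.

167 util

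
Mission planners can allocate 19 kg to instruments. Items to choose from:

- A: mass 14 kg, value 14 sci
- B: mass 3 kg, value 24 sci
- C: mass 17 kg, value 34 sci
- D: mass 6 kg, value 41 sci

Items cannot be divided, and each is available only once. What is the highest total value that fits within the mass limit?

Check high-value combinations within 19 kg:
- B+D: mass 3+6=9, value 24+41=65
- D: mass 6, value 41
- A+B: mass 14+3=17, value 14+24=38
- C: mass 17, value 34
Best: 65 sci.

65 sci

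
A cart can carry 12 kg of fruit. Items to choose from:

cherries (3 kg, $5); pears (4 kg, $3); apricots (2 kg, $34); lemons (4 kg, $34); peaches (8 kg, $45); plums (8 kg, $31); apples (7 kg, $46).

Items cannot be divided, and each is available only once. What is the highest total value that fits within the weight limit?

$85

Check high-value combinations within 12 kg:
- cherries+apricots+apples: weight 3+2+7=12, value 5+34+46=85
- apricots+apples: weight 2+7=9, value 34+46=80
- lemons+apples: weight 4+7=11, value 34+46=80
Best: $85.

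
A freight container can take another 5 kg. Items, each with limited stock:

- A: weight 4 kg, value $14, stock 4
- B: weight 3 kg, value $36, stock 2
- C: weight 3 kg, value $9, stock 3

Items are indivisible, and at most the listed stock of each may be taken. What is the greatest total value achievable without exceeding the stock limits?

$36

Best selections within weight 5 and stock limits:
- 1×B: weight 3, value 36
- 1×A: weight 4, value 14
Best: $36.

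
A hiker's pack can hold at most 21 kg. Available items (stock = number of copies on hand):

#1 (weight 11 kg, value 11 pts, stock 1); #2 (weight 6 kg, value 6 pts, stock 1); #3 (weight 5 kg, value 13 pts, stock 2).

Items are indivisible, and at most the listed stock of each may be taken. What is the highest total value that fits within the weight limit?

Top feasible selections:
- 1×#1 + 2×#3: weight 21, value 37
- 1×#2 + 2×#3: weight 16, value 32
- 2×#3: weight 10, value 26
Best: 37 pts.

37 pts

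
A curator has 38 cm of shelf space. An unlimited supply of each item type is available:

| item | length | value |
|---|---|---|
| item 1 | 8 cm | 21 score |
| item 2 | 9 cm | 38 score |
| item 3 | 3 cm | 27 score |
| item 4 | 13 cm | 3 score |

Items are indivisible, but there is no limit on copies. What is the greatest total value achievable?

324 score

Best value-per-unit is item 3 at 27/3, and filling with it alone uses length 12×3=36. No mix of the others beats 12×27 = 324.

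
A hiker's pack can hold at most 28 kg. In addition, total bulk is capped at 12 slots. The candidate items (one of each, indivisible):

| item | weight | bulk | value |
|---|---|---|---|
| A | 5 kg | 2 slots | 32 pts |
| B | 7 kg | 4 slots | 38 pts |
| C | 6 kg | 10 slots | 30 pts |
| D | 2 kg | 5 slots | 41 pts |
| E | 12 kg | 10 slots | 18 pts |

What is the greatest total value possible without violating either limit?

Feasible sets respecting both limits:
- A+B+D: weight 14, bulk 11, value 111
- B+D: weight 9, bulk 9, value 79
- A+D: weight 7, bulk 7, value 73
- A+B: weight 12, bulk 6, value 70
Best: 111 pts.

111 pts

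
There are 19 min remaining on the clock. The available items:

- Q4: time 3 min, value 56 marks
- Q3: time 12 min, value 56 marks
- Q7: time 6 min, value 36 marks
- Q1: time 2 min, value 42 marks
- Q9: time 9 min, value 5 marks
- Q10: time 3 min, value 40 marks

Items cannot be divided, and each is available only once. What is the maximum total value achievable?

174 marks

Check high-value combinations within 19 min:
- Q4+Q7+Q1+Q10: time 3+6+2+3=14, value 56+36+42+40=174
- Q4+Q3+Q1: time 3+12+2=17, value 56+56+42=154
- Q4+Q3+Q10: time 3+12+3=18, value 56+56+40=152
- Q4+Q1+Q9+Q10: time 3+2+9+3=17, value 56+42+5+40=143
- Q4+Q1+Q10: time 3+2+3=8, value 56+42+40=138
Best: 174 marks.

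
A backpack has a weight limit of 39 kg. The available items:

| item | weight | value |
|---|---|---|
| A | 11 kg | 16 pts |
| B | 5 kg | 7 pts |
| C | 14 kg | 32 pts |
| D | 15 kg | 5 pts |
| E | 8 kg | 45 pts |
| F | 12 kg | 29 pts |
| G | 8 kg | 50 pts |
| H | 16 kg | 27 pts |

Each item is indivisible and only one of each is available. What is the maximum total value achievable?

Check high-value combinations within 39 kg:
- A+E+F+G: weight 11+8+12+8=39, value 16+45+29+50=140
- B+C+E+G: weight 5+14+8+8=35, value 7+32+45+50=134
- B+E+F+G: weight 5+8+12+8=33, value 7+45+29+50=131
Best: 140 pts.

140 pts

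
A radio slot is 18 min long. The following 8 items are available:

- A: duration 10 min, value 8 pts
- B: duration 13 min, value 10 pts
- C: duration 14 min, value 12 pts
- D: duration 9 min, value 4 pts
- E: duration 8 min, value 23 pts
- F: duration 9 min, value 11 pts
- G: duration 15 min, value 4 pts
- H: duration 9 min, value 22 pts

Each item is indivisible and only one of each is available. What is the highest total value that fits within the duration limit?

Check high-value combinations within 18 min:
- E+H: duration 8+9=17, value 23+22=45
- E+F: duration 8+9=17, value 23+11=34
- F+H: duration 9+9=18, value 11+22=33
- A+E: duration 10+8=18, value 8+23=31
- D+E: duration 9+8=17, value 4+23=27
Best: 45 pts.

45 pts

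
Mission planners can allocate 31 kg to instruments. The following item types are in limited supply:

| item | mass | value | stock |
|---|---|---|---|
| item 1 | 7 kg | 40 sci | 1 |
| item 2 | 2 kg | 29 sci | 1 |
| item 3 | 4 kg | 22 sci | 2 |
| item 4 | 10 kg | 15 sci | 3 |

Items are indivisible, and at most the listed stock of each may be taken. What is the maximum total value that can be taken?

128 sci

Best selections within mass 31 and stock limits:
- 1×item 1 + 1×item 2 + 2×item 3 + 1×item 4: mass 27, value 128
- 1×item 1 + 1×item 2 + 2×item 3: mass 17, value 113
Best: 128 sci.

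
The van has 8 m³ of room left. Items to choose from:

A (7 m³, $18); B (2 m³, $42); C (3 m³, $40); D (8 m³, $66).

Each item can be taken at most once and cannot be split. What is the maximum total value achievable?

$82

Check high-value combinations within 8 m³:
- B+C: volume 2+3=5, value 42+40=82
- D: volume 8, value 66
- B: volume 2, value 42
- C: volume 3, value 40
Best: $82.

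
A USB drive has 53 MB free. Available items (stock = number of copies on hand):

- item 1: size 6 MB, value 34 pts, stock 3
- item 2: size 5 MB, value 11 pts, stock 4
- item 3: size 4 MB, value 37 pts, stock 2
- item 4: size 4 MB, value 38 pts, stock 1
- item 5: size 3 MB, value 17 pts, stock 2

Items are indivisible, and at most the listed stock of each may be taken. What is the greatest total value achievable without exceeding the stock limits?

Top feasible selections:
- 3×item 1 + 3×item 2 + 2×item 3 + 1×item 4 + 2×item 5: size 51, value 281
- 3×item 1 + 4×item 2 + 2×item 3 + 1×item 4 + 1×item 5: size 53, value 275
- 3×item 1 + 2×item 2 + 2×item 3 + 1×item 4 + 2×item 5: size 46, value 270
- 3×item 1 + 3×item 2 + 2×item 3 + 1×item 4 + 1×item 5: size 48, value 264
Best: 281 pts.

281 pts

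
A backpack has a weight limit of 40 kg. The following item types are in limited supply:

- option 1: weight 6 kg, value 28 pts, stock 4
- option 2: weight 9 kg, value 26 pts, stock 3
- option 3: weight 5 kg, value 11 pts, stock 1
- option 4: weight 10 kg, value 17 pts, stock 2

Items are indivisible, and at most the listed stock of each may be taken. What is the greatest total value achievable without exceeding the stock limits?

149 pts

Top feasible selections:
- 4×option 1 + 1×option 2 + 1×option 3: weight 38, value 149
- 4×option 1 + 1×option 3 + 1×option 4: weight 39, value 140
- 4×option 1 + 1×option 2: weight 33, value 138
- 3×option 1 + 2×option 2: weight 36, value 136
Best: 149 pts.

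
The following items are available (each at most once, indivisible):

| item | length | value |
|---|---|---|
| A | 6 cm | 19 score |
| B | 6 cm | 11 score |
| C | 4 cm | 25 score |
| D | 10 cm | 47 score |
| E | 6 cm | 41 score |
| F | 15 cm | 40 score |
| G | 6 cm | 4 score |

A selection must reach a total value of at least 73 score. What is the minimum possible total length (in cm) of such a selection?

Subsets with value ≥ 73, sorted by total length:
- D+E: length 16, value 88
- A+C+E: length 16, value 85
- B+C+E: length 16, value 77
Minimum length: 16 cm.

16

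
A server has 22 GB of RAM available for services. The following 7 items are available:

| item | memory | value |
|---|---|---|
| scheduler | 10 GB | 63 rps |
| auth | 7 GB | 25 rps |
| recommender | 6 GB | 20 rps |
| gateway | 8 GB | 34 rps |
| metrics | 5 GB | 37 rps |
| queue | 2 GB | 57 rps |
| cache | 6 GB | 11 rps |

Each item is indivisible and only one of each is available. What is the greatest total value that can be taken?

157 rps

Check high-value combinations within 22 GB:
- scheduler+metrics+queue: memory 10+5+2=17, value 63+37+57=157
- scheduler+gateway+queue: memory 10+8+2=20, value 63+34+57=154
- auth+gateway+metrics+queue: memory 7+8+5+2=22, value 25+34+37+57=153
Best: 157 rps.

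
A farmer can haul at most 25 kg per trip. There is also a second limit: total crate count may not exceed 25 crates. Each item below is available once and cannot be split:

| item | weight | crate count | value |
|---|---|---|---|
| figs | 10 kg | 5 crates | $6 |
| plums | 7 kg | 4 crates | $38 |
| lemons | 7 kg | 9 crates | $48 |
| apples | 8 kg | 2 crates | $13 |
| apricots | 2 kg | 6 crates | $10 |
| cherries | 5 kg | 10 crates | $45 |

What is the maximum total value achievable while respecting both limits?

Feasible sets respecting both limits:
- plums+lemons+cherries: weight 19, crate count 23, value 131
- plums+lemons+apples+apricots: weight 24, crate count 21, value 109
- lemons+apples+cherries: weight 20, crate count 21, value 106
- plums+apples+apricots+cherries: weight 22, crate count 22, value 106
Best: $131.

$131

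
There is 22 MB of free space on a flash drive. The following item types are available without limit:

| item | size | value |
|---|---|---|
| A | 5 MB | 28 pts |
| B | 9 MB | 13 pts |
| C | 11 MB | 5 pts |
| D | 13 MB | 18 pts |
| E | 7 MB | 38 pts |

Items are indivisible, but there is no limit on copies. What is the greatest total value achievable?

122 pts

Best value-per-unit is A at 28/5; filling with it alone gives 4×28 = 112.
Optimal mix: 3×A + 1×E → size 22, value 122.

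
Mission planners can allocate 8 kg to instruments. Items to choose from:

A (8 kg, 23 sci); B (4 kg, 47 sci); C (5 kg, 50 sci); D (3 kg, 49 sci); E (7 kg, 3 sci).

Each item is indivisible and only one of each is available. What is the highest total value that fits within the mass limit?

99 sci

This is a 0/1 knapsack; check combinations near the capacity.
- C+D: mass 5+3=8, value 50+49=99
- B+D: mass 4+3=7, value 47+49=96
- C: mass 5, value 50
- D: mass 3, value 49
- B: mass 4, value 47
Best: 99 sci.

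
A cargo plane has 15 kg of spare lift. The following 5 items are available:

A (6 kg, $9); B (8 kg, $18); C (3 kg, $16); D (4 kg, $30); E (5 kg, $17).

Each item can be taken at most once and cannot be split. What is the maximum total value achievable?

$64

This is a 0/1 knapsack; check combinations near the capacity.
- B+C+D: weight 8+3+4=15, value 18+16+30=64
- C+D+E: weight 3+4+5=12, value 16+30+17=63
- A+D+E: weight 6+4+5=15, value 9+30+17=56
Best: $64.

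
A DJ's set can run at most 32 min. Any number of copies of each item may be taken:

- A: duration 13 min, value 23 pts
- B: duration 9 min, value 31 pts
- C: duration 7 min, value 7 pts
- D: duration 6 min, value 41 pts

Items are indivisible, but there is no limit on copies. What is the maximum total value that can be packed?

Best value-per-unit is D at 41/6, and filling with it alone uses duration 5×6=30. No mix of the others beats 5×41 = 205.

205 pts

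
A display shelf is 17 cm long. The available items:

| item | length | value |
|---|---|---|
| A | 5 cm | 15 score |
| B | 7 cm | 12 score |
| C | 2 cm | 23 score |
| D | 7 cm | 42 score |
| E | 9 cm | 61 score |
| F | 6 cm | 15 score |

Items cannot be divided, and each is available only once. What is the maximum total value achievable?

Check high-value combinations within 17 cm:
- D+E: length 7+9=16, value 42+61=103
- A+C+E: length 5+2+9=16, value 15+23+61=99
- C+E+F: length 2+9+6=17, value 23+61+15=99
- C+E: length 2+9=11, value 23+61=84
Best: 103 score.

103 score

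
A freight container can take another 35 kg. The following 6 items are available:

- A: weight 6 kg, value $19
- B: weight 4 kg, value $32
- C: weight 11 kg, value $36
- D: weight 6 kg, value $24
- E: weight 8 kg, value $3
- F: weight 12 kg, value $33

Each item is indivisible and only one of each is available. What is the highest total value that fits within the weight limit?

$125

This is a 0/1 knapsack; check combinations near the capacity.
- B+C+D+F: weight 4+11+6+12=33, value 32+36+24+33=125
- A+B+C+F: weight 6+4+11+12=33, value 19+32+36+33=120
- A+B+C+D+E: weight 6+4+11+6+8=35, value 19+32+36+24+3=114
- A+C+D+F: weight 6+11+6+12=35, value 19+36+24+33=112
Best: $125.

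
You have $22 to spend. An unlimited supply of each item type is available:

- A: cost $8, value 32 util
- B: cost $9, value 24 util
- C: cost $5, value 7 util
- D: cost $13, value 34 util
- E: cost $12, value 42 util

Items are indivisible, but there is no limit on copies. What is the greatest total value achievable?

Best value-per-unit is A at 32/8; filling with it alone gives 2×32 = 64.
Optimal mix: 1×A + 1×E → cost 20, value 74.

74 util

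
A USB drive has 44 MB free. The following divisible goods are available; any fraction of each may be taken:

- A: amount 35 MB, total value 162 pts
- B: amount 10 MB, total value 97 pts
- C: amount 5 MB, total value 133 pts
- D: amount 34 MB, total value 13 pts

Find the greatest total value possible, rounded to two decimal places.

Take in order of value per unit:
- C (133/5 per unit): all 5 → value 133, running total 133.00
- B (97/10 per unit): all 10 → value 97, running total 230.00
- A (162/35 per unit): 29 of 35 → value 29×162/35 = 134.2286, running total 364.23
Total 364.23.

364.23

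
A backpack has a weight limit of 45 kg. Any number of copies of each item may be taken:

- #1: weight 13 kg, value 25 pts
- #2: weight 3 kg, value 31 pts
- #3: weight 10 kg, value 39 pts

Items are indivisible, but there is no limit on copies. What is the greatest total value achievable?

465 pts

Best value-per-unit is #2 at 31/3, and filling with it alone uses weight 15×3=45. No mix of the others beats 15×31 = 465.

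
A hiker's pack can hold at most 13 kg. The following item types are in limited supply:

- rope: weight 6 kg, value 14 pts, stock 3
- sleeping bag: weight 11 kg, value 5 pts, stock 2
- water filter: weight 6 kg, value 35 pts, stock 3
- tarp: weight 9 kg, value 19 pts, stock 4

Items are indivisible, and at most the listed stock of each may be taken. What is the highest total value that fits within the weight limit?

70 pts

Best selections within weight 13 and stock limits:
- 2×water filter: weight 12, value 70
- 1×rope + 1×water filter: weight 12, value 49
Best: 70 pts.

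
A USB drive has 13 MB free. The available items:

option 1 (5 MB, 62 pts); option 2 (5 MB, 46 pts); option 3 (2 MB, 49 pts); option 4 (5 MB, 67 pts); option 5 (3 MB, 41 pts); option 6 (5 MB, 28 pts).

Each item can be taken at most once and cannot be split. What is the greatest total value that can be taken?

178 pts

Check high-value combinations within 13 MB:
- option 1+option 3+option 4: size 5+2+5=12, value 62+49+67=178
- option 1+option 4+option 5: size 5+5+3=13, value 62+67+41=170
- option 2+option 3+option 4: size 5+2+5=12, value 46+49+67=162
Best: 178 pts.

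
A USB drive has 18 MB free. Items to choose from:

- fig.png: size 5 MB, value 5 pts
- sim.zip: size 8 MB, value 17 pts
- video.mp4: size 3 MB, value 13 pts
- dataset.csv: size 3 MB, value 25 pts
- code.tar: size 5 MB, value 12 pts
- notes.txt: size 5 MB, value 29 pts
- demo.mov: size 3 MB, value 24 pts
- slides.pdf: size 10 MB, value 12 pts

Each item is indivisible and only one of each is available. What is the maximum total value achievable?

Check high-value combinations within 18 MB:
- video.mp4+dataset.csv+notes.txt+demo.mov: size 3+3+5+3=14, value 13+25+29+24=91
- dataset.csv+code.tar+notes.txt+demo.mov: size 3+5+5+3=16, value 25+12+29+24=90
- fig.png+dataset.csv+notes.txt+demo.mov: size 5+3+5+3=16, value 5+25+29+24=83
- video.mp4+dataset.csv+code.tar+notes.txt: size 3+3+5+5=16, value 13+25+12+29=79
- sim.zip+video.mp4+dataset.csv+demo.mov: size 8+3+3+3=17, value 17+13+25+24=79
Best: 91 pts.

91 pts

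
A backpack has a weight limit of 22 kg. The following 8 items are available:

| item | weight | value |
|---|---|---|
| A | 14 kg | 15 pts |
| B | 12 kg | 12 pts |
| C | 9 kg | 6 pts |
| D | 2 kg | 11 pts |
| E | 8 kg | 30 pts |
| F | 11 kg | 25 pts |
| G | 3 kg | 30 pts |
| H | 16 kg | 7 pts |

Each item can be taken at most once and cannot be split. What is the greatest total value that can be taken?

This is a 0/1 knapsack; check combinations near the capacity.
- E+F+G: weight 8+11+3=22, value 30+25+30=85
- C+D+E+G: weight 9+2+8+3=22, value 6+11+30+30=77
- D+E+G: weight 2+8+3=13, value 11+30+30=71
- D+F+G: weight 2+11+3=16, value 11+25+30=66
Best: 85 pts.

85 pts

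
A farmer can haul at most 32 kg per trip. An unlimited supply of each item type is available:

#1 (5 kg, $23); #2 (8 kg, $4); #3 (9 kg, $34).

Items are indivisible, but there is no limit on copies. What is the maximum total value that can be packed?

Best value-per-unit is #1 at 23/5, and filling with it alone uses weight 6×5=30. No mix of the others beats 6×23 = 138.

$138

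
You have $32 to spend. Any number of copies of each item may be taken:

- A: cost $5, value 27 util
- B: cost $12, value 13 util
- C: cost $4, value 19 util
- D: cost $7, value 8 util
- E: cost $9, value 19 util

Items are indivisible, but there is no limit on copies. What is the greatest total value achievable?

Best value-per-unit is A at 27/5; filling with it alone gives 6×27 = 162.
Optimal mix: 4×A + 3×C → cost 32, value 165.

165 util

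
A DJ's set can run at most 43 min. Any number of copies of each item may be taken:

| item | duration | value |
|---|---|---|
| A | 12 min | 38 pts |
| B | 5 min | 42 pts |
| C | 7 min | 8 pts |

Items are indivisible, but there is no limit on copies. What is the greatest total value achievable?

336 pts

Best value-per-unit is B at 42/5, and filling with it alone uses duration 8×5=40. No mix of the others beats 8×42 = 336.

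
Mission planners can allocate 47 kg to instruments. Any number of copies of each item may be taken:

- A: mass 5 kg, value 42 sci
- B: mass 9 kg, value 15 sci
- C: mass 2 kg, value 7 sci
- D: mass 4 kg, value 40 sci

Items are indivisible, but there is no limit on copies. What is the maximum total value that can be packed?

449 sci

Best value-per-unit is D at 40/4; filling with it alone gives 11×40 = 440.
Optimal mix: 1×A + 1×C + 10×D → mass 47, value 449.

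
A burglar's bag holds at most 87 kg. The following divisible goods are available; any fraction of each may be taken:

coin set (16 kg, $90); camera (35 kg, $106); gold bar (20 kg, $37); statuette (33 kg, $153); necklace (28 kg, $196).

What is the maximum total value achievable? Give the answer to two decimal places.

469.29

Take in order of value per unit:
- necklace (196/28 per unit): all 28 → value 196, running total 196.00
- coin set (90/16 per unit): all 16 → value 90, running total 286.00
- statuette (153/33 per unit): all 33 → value 153, running total 439.00
- camera (106/35 per unit): 10 of 35 → value 10×106/35 = 30.2857, running total 469.29
Total 469.29.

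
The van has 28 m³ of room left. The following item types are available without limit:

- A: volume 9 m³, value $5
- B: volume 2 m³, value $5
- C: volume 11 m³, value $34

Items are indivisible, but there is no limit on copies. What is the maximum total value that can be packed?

Best value-per-unit is C at 34/11; filling with it alone gives 2×34 = 68.
Optimal mix: 3×B + 2×C → volume 28, value 83.

$83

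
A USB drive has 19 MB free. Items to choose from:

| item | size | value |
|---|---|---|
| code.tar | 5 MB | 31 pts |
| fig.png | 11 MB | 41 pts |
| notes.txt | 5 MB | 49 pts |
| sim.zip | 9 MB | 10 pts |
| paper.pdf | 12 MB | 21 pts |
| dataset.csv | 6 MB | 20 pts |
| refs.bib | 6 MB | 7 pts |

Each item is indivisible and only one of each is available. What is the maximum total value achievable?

This is a 0/1 knapsack; check combinations near the capacity.
- code.tar+notes.txt+dataset.csv: size 5+5+6=16, value 31+49+20=100
- fig.png+notes.txt: size 11+5=16, value 41+49=90
- code.tar+notes.txt+sim.zip: size 5+5+9=19, value 31+49+10=90
Best: 100 pts.

100 pts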